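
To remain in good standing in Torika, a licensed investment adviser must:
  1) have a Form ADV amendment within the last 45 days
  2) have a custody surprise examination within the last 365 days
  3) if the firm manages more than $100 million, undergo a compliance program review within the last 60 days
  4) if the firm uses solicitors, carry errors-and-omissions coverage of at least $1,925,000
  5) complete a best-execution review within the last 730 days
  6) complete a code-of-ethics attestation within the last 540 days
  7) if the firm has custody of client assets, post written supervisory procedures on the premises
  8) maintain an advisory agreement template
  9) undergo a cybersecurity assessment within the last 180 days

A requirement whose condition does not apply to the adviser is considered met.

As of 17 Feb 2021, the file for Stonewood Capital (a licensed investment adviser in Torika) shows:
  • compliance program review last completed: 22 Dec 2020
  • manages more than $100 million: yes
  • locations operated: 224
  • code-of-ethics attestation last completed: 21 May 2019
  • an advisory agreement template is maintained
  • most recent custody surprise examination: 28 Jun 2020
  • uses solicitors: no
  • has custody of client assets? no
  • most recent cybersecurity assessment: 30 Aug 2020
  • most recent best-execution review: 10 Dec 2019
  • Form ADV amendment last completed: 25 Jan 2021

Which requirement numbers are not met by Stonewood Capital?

1. Form ADV amendment 23 days ago vs limit 45 → met
2. custody surprise examination 234 days ago vs limit 365 → met
3. condition 'manages more than $100 million' holds; compliance program review 57 days ago vs limit 60 → met
4. condition 'uses solicitors' does not hold → requirement n/a → met
5. best-execution review 435 days ago vs limit 730 → met
6. code-of-ethics attestation 638 days ago vs limit 540 → not met
7. condition 'has custody of client assets' does not hold → requirement n/a → met
8. advisory agreement template present → met
9. cybersecurity assessment 171 days ago vs limit 180 → met
Not met: 6

6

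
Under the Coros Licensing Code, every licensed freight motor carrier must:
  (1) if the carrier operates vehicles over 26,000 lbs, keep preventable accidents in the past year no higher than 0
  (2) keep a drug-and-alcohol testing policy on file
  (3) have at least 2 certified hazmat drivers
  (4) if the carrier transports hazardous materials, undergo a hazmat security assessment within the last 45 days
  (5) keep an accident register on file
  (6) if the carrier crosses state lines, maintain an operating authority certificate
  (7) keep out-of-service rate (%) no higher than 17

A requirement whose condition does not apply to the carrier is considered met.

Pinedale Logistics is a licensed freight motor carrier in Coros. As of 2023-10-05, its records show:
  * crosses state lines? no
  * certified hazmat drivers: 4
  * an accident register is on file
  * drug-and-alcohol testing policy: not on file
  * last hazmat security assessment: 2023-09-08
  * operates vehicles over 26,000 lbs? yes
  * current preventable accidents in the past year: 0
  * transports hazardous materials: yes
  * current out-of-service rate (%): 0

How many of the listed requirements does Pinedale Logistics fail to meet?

1. condition 'operates vehicles over 26,000 lbs' holds; preventable accidents in the past year 0 ≤ 0 → met
2. drug-and-alcohol testing policy absent → not met
3. certified hazmat drivers 4 ≥ 2 → met
4. condition 'transports hazardous materials' holds; hazmat security assessment 27 days ago vs limit 45 → met
5. accident register present → met
6. condition 'crosses state lines' does not hold → requirement n/a → met
7. out-of-service rate (%) 0 ≤ 17 → met
Not met: 1 of 7

1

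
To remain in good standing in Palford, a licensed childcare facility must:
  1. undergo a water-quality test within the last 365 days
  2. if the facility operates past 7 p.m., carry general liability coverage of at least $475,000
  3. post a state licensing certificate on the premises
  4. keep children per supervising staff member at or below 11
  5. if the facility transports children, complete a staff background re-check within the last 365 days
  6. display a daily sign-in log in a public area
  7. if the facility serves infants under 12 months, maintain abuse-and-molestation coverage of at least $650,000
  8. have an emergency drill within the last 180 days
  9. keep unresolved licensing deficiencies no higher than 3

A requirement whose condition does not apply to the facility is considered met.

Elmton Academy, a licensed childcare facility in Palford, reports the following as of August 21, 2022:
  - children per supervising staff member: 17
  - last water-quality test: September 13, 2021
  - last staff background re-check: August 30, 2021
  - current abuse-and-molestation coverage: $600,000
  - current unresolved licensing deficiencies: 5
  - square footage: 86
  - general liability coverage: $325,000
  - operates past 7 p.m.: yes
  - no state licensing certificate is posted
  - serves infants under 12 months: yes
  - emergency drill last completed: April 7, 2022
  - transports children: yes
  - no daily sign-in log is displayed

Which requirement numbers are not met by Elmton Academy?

2, 3, 4, 6, 7, 9

1. water-quality test 342 days ago vs limit 365 → met
2. condition 'operates past 7 p.m.' holds; general liability coverage $325,000 < $475,000 → not met
3. state licensing certificate absent → not met
4. children per supervising staff member 17 > 11 → not met
5. condition 'transports children' holds; staff background re-check 356 days ago vs limit 365 → met
6. daily sign-in log absent → not met
7. condition 'serves infants under 12 months' holds; abuse-and-molestation coverage $600,000 < $650,000 → not met
8. emergency drill 136 days ago vs limit 180 → met
9. unresolved licensing deficiencies 5 > 3 → not met
Not met: 2, 3, 4, 6, 7, 9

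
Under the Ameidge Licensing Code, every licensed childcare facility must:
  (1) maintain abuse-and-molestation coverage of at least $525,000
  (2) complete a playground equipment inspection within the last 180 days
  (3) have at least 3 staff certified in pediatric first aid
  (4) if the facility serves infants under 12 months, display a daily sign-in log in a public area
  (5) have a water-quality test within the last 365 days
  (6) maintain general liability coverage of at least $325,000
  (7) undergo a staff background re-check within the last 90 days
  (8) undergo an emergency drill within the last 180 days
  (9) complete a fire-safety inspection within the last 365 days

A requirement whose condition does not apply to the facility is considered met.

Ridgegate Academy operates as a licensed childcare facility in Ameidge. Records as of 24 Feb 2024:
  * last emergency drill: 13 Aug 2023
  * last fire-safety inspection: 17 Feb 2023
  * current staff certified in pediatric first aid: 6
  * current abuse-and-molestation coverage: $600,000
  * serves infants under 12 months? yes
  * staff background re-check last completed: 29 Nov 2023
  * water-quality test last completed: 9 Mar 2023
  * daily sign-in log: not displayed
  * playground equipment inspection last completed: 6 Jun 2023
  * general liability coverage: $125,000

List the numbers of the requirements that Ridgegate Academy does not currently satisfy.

2, 4, 6, 8, 9

1. abuse-and-molestation coverage $600,000 ≥ $525,000 → met
2. playground equipment inspection 263 days ago vs limit 180 → not met
3. staff certified in pediatric first aid 6 ≥ 3 → met
4. condition 'serves infants under 12 months' holds; daily sign-in log absent → not met
5. water-quality test 352 days ago vs limit 365 → met
6. general liability coverage $125,000 < $325,000 → not met
7. staff background re-check 87 days ago vs limit 90 → met
8. emergency drill 195 days ago vs limit 180 → not met
9. fire-safety inspection 372 days ago vs limit 365 → not met
Not met: 2, 4, 6, 8, 9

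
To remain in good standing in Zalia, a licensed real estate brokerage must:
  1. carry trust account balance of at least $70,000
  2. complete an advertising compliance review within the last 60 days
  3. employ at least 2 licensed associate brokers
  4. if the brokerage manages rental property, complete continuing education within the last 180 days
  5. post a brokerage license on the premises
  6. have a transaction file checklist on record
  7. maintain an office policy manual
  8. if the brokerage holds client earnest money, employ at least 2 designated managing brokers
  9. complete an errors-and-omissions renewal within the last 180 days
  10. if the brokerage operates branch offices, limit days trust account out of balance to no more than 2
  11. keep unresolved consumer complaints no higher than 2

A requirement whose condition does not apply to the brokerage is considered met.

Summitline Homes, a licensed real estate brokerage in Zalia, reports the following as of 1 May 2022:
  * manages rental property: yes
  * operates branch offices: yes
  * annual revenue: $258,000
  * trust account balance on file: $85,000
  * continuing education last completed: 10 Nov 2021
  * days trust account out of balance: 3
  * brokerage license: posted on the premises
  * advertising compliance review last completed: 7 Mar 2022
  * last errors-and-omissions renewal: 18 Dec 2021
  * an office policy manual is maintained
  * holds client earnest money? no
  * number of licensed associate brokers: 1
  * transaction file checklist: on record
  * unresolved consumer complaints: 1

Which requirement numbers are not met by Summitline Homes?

1. trust account balance $85,000 ≥ $70,000 → met
2. advertising compliance review 55 days ago vs limit 60 → met
3. licensed associate brokers 1 < 2 → not met
4. condition 'manages rental property' holds; continuing education 172 days ago vs limit 180 → met
5. brokerage license present → met
6. transaction file checklist present → met
7. office policy manual present → met
8. condition 'holds client earnest money' does not hold → requirement n/a → met
9. errors-and-omissions renewal 134 days ago vs limit 180 → met
10. condition 'operates branch offices' holds; days trust account out of balance 3 > 2 → not met
11. unresolved consumer complaints 1 ≤ 2 → met
Not met: 3, 10

3, 10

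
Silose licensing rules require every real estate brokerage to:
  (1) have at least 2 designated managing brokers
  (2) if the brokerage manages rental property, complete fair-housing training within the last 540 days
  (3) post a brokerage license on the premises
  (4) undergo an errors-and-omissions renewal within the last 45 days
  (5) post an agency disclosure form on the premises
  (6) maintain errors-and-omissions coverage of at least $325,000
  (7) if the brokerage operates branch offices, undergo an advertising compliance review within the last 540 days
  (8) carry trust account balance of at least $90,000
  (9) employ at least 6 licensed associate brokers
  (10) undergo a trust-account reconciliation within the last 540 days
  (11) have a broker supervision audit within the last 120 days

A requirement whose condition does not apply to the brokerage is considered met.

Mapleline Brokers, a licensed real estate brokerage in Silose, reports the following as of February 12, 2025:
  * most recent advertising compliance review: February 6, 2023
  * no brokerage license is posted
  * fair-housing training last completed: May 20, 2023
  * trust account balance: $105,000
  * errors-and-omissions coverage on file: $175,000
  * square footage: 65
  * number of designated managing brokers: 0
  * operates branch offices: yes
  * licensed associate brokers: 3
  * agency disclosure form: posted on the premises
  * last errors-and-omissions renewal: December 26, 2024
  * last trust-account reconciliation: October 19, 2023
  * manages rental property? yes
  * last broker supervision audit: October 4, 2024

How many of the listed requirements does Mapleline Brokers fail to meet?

1. designated managing brokers 0 < 2 → not met
2. condition 'manages rental property' holds; fair-housing training 634 days ago vs limit 540 → not met
3. brokerage license absent → not met
4. errors-and-omissions renewal 48 days ago vs limit 45 → not met
5. agency disclosure form present → met
6. errors-and-omissions coverage $175,000 < $325,000 → not met
7. condition 'operates branch offices' holds; advertising compliance review 737 days ago vs limit 540 → not met
8. trust account balance $105,000 ≥ $90,000 → met
9. licensed associate brokers 3 < 6 → not met
10. trust-account reconciliation 482 days ago vs limit 540 → met
11. broker supervision audit 131 days ago vs limit 120 → not met
Not met: 8 of 11

8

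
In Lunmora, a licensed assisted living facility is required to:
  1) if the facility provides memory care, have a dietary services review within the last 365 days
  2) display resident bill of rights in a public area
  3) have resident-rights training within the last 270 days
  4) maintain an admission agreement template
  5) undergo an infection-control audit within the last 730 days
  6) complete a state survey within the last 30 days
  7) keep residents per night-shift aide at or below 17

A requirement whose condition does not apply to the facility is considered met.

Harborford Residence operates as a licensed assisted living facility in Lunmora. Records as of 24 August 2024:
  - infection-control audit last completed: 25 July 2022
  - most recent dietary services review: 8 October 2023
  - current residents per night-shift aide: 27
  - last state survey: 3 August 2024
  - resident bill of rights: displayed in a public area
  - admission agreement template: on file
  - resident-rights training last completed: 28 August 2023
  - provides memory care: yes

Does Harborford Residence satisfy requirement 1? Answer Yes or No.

1. condition 'provides memory care' holds; dietary services review 321 days ago vs limit 365 → met

Yes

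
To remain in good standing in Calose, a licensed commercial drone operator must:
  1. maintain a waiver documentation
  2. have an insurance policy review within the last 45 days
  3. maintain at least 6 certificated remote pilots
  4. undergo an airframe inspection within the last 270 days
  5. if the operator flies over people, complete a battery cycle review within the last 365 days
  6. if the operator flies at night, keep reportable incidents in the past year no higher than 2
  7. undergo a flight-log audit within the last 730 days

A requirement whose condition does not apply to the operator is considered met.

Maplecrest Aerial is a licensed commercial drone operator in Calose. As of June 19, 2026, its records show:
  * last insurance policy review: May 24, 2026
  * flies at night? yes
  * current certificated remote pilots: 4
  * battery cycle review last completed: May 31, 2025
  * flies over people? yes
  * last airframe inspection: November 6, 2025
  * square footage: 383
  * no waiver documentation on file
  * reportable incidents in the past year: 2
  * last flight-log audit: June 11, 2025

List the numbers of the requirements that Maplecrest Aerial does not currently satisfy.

1. waiver documentation absent → not met
2. insurance policy review 26 days ago vs limit 45 → met
3. certificated remote pilots 4 < 6 → not met
4. airframe inspection 225 days ago vs limit 270 → met
5. condition 'flies over people' holds; battery cycle review 384 days ago vs limit 365 → not met
6. condition 'flies at night' holds; reportable incidents in the past year 2 ≤ 2 → met
7. flight-log audit 373 days ago vs limit 730 → met
Not met: 1, 3, 5

1, 3, 5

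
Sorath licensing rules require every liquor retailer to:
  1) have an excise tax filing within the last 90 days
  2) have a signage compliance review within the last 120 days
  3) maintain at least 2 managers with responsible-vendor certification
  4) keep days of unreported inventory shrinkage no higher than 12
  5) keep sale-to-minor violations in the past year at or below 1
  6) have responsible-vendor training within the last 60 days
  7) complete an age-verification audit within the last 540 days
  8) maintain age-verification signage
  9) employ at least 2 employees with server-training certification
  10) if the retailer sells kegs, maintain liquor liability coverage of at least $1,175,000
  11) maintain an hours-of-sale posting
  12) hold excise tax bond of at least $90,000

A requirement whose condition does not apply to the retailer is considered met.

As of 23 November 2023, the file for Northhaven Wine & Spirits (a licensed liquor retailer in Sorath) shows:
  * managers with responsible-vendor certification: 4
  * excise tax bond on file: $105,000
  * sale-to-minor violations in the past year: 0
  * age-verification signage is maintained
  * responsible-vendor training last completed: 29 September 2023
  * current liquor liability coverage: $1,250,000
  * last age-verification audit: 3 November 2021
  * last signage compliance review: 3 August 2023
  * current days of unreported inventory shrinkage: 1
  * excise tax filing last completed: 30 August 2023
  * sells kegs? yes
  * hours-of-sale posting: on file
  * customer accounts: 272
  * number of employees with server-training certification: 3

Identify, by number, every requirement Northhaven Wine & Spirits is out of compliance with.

1. excise tax filing 85 days ago vs limit 90 → met
2. signage compliance review 112 days ago vs limit 120 → met
3. managers with responsible-vendor certification 4 ≥ 2 → met
4. days of unreported inventory shrinkage 1 ≤ 12 → met
5. sale-to-minor violations in the past year 0 ≤ 1 → met
6. responsible-vendor training 55 days ago vs limit 60 → met
7. age-verification audit 750 days ago vs limit 540 → not met
8. age-verification signage present → met
9. employees with server-training certification 3 ≥ 2 → met
10. condition 'sells kegs' holds; liquor liability coverage $1,250,000 ≥ $1,175,000 → met
11. hours-of-sale posting present → met
12. excise tax bond $105,000 ≥ $90,000 → met
Not met: 7

7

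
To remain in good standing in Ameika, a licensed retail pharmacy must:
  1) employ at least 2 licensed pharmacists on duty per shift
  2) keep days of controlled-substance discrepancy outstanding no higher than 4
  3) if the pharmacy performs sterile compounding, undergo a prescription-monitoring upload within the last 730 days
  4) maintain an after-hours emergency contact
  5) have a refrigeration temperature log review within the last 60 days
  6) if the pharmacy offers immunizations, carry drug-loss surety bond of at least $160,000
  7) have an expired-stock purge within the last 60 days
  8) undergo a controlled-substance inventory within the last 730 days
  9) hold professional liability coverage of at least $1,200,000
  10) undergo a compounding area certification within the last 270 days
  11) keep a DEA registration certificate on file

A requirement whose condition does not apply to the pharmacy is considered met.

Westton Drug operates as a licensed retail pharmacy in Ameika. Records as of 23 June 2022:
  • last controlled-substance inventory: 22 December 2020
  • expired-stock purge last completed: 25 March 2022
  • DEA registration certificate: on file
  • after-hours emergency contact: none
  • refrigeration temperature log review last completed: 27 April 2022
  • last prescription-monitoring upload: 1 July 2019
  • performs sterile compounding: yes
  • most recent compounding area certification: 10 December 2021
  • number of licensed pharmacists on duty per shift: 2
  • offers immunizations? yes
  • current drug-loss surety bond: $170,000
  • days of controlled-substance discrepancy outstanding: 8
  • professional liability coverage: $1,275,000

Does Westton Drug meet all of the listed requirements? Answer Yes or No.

No

1. licensed pharmacists on duty per shift 2 ≥ 2 → met
2. days of controlled-substance discrepancy outstanding 8 > 4 → not met
3. condition 'performs sterile compounding' holds; prescription-monitoring upload 1088 days ago vs limit 730 → not met
4. after-hours emergency contact absent → not met
5. refrigeration temperature log review 57 days ago vs limit 60 → met
6. condition 'offers immunizations' holds; drug-loss surety bond $170,000 ≥ $160,000 → met
7. expired-stock purge 90 days ago vs limit 60 → not met
8. controlled-substance inventory 548 days ago vs limit 730 → met
9. professional liability coverage $1,275,000 ≥ $1,200,000 → met
10. compounding area certification 195 days ago vs limit 270 → met
11. DEA registration certificate present → met
Not met: 2, 3, 4, 7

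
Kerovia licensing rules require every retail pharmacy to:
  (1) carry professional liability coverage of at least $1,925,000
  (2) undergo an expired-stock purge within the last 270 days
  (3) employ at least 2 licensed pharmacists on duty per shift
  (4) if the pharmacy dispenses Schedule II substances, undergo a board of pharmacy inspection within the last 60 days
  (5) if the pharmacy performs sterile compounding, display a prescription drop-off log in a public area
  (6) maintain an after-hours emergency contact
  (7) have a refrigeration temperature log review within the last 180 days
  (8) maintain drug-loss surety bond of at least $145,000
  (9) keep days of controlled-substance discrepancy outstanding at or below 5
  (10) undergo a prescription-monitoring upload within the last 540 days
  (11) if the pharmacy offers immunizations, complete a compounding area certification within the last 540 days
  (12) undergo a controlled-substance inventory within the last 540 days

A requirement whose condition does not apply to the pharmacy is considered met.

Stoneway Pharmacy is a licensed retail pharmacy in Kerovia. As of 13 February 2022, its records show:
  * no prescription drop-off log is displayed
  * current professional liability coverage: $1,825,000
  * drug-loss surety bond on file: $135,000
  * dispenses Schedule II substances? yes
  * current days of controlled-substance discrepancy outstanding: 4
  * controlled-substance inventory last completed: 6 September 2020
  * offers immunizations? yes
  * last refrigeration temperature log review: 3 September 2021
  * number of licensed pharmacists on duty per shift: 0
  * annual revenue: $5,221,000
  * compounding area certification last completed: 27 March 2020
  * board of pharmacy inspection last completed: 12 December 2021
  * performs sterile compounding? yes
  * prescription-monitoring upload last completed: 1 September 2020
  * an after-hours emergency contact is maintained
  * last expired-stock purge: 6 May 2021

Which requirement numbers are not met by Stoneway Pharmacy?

1, 2, 3, 4, 5, 8, 11

1. professional liability coverage $1,825,000 < $1,925,000 → not met
2. expired-stock purge 283 days ago vs limit 270 → not met
3. licensed pharmacists on duty per shift 0 < 2 → not met
4. condition 'dispenses Schedule II substances' holds; board of pharmacy inspection 63 days ago vs limit 60 → not met
5. condition 'performs sterile compounding' holds; prescription drop-off log absent → not met
6. after-hours emergency contact present → met
7. refrigeration temperature log review 163 days ago vs limit 180 → met
8. drug-loss surety bond $135,000 < $145,000 → not met
9. days of controlled-substance discrepancy outstanding 4 ≤ 5 → met
10. prescription-monitoring upload 530 days ago vs limit 540 → met
11. condition 'offers immunizations' holds; compounding area certification 688 days ago vs limit 540 → not met
12. controlled-substance inventory 525 days ago vs limit 540 → met
Not met: 1, 2, 3, 4, 5, 8, 11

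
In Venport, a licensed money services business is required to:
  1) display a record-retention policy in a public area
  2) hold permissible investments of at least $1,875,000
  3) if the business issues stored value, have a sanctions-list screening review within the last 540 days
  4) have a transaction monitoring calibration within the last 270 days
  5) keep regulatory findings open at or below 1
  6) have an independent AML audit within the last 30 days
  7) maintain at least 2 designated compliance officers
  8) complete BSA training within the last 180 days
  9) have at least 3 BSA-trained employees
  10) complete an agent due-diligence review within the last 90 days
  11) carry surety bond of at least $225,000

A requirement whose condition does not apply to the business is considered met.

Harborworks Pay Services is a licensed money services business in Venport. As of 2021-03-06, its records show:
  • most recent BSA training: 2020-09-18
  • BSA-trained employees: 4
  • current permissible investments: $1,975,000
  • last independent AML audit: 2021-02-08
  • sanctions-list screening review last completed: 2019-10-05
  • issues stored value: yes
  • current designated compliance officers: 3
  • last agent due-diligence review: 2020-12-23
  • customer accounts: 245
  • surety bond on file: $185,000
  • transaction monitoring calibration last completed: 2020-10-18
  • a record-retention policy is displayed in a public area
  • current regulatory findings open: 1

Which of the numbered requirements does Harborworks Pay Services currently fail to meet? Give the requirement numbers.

1. record-retention policy present → met
2. permissible investments $1,975,000 ≥ $1,875,000 → met
3. condition 'issues stored value' holds; sanctions-list screening review 518 days ago vs limit 540 → met
4. transaction monitoring calibration 139 days ago vs limit 270 → met
5. regulatory findings open 1 ≤ 1 → met
6. independent AML audit 26 days ago vs limit 30 → met
7. designated compliance officers 3 ≥ 2 → met
8. BSA training 169 days ago vs limit 180 → met
9. BSA-trained employees 4 ≥ 3 → met
10. agent due-diligence review 73 days ago vs limit 90 → met
11. surety bond $185,000 < $225,000 → not met
Not met: 11

11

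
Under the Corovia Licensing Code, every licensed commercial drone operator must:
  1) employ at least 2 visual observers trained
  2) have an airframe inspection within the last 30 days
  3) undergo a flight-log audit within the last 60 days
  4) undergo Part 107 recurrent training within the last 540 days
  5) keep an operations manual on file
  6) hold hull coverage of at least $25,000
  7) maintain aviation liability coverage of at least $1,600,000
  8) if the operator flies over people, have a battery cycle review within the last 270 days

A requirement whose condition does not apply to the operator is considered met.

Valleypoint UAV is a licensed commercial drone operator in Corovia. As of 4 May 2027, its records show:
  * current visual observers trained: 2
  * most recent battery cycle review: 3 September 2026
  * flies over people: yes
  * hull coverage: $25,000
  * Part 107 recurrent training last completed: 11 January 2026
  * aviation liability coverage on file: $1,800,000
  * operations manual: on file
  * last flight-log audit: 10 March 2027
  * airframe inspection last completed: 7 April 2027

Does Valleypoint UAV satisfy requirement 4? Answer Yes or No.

4. Part 107 recurrent training 478 days ago vs limit 540 → met

Yes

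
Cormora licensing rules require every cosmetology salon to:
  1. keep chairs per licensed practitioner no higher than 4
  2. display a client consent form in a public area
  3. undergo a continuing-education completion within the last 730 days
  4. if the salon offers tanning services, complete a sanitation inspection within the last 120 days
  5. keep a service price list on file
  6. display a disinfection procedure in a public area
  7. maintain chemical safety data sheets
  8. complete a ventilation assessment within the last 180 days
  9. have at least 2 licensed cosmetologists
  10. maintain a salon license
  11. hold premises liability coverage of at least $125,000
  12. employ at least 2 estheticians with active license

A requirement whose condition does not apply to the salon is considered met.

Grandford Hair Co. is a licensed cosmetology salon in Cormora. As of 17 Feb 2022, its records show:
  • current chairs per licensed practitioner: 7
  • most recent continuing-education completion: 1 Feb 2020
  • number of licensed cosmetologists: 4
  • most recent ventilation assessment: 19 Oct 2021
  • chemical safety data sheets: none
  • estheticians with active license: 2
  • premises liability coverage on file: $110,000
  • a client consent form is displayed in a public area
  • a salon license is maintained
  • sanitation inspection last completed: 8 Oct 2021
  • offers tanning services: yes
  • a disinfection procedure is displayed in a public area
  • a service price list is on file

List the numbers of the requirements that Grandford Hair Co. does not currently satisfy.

1. chairs per licensed practitioner 7 > 4 → not met
2. client consent form present → met
3. continuing-education completion 747 days ago vs limit 730 → not met
4. condition 'offers tanning services' holds; sanitation inspection 132 days ago vs limit 120 → not met
5. service price list present → met
6. disinfection procedure present → met
7. chemical safety data sheets absent → not met
8. ventilation assessment 121 days ago vs limit 180 → met
9. licensed cosmetologists 4 ≥ 2 → met
10. salon license present → met
11. premises liability coverage $110,000 < $125,000 → not met
12. estheticians with active license 2 ≥ 2 → met
Not met: 1, 3, 4, 7, 11

1, 3, 4, 7, 11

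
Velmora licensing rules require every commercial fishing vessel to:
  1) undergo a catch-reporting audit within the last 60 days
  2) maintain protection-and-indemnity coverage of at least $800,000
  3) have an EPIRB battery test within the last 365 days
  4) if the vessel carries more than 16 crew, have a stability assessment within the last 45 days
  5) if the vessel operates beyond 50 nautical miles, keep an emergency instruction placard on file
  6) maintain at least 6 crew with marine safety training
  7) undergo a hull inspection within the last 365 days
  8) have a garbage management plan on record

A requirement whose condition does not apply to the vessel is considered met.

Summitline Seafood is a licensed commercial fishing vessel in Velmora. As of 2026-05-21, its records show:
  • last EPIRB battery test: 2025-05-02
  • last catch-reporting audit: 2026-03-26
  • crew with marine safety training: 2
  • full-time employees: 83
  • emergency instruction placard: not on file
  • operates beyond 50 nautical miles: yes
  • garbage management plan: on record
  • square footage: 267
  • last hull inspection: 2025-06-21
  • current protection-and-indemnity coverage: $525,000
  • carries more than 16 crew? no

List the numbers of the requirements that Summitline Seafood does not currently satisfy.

1. catch-reporting audit 56 days ago vs limit 60 → met
2. protection-and-indemnity coverage $525,000 < $800,000 → not met
3. EPIRB battery test 384 days ago vs limit 365 → not met
4. condition 'carries more than 16 crew' does not hold → requirement n/a → met
5. condition 'operates beyond 50 nautical miles' holds; emergency instruction placard absent → not met
6. crew with marine safety training 2 < 6 → not met
7. hull inspection 334 days ago vs limit 365 → met
8. garbage management plan present → met
Not met: 2, 3, 5, 6

2, 3, 5, 6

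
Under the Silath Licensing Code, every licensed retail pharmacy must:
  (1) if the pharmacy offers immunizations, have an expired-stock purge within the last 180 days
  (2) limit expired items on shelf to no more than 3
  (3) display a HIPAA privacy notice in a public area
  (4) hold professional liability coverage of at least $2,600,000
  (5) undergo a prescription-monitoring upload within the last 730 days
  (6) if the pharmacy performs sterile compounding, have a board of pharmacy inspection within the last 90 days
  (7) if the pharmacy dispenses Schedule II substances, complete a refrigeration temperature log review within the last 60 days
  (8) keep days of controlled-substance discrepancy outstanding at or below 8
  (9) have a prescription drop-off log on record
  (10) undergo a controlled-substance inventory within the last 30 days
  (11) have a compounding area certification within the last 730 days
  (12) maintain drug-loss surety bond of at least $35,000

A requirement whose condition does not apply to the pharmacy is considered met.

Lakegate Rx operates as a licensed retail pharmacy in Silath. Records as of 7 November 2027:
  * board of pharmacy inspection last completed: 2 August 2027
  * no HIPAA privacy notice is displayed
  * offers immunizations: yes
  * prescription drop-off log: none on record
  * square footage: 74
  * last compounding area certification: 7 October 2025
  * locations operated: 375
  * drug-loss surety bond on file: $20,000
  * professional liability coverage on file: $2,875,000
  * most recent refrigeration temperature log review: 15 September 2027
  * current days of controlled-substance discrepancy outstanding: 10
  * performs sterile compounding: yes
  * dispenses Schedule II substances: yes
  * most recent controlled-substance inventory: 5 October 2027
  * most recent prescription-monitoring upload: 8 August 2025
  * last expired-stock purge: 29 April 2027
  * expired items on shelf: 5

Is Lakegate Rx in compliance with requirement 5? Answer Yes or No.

No

5. prescription-monitoring upload 821 days ago vs limit 730 → not met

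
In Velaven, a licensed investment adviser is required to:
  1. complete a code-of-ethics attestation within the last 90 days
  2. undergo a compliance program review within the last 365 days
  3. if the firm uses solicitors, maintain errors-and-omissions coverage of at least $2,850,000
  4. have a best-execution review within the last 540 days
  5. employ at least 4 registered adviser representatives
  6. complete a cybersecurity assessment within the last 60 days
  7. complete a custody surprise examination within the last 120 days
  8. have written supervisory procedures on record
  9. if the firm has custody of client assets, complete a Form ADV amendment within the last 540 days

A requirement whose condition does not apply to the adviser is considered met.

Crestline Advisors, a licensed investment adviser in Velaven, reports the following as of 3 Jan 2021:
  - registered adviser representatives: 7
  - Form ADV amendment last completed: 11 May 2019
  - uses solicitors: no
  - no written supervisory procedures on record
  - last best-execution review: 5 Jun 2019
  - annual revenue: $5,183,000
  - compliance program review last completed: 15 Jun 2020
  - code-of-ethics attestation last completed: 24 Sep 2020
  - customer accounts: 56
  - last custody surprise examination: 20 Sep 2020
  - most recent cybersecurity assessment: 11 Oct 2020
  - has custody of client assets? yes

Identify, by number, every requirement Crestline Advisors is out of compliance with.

1. code-of-ethics attestation 101 days ago vs limit 90 → not met
2. compliance program review 202 days ago vs limit 365 → met
3. condition 'uses solicitors' does not hold → requirement n/a → met
4. best-execution review 578 days ago vs limit 540 → not met
5. registered adviser representatives 7 ≥ 4 → met
6. cybersecurity assessment 84 days ago vs limit 60 → not met
7. custody surprise examination 105 days ago vs limit 120 → met
8. written supervisory procedures absent → not met
9. condition 'has custody of client assets' holds; Form ADV amendment 603 days ago vs limit 540 → not met
Not met: 1, 4, 6, 8, 9

1, 4, 6, 8, 9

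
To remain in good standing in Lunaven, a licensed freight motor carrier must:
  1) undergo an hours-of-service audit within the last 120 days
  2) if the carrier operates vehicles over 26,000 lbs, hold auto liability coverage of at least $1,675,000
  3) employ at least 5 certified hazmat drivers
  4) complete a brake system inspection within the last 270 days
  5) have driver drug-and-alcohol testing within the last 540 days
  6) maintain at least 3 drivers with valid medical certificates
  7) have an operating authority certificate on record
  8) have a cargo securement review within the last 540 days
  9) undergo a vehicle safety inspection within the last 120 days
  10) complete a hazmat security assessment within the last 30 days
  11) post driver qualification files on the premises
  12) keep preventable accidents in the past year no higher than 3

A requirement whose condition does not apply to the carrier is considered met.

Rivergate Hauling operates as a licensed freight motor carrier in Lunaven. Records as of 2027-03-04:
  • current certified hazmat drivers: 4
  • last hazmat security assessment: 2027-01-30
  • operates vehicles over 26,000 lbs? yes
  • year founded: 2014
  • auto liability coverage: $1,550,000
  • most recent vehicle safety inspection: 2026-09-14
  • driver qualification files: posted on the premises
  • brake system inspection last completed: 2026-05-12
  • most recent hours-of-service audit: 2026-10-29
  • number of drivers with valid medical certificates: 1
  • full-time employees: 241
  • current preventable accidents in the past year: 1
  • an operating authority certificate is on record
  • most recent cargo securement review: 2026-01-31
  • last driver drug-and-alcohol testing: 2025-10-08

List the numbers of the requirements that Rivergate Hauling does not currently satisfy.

1, 2, 3, 4, 6, 9, 10

1. hours-of-service audit 126 days ago vs limit 120 → not met
2. condition 'operates vehicles over 26,000 lbs' holds; auto liability coverage $1,550,000 < $1,675,000 → not met
3. certified hazmat drivers 4 < 5 → not met
4. brake system inspection 296 days ago vs limit 270 → not met
5. driver drug-and-alcohol testing 512 days ago vs limit 540 → met
6. drivers with valid medical certificates 1 < 3 → not met
7. operating authority certificate present → met
8. cargo securement review 397 days ago vs limit 540 → met
9. vehicle safety inspection 171 days ago vs limit 120 → not met
10. hazmat security assessment 33 days ago vs limit 30 → not met
11. driver qualification files present → met
12. preventable accidents in the past year 1 ≤ 3 → met
Not met: 1, 2, 3, 4, 6, 9, 10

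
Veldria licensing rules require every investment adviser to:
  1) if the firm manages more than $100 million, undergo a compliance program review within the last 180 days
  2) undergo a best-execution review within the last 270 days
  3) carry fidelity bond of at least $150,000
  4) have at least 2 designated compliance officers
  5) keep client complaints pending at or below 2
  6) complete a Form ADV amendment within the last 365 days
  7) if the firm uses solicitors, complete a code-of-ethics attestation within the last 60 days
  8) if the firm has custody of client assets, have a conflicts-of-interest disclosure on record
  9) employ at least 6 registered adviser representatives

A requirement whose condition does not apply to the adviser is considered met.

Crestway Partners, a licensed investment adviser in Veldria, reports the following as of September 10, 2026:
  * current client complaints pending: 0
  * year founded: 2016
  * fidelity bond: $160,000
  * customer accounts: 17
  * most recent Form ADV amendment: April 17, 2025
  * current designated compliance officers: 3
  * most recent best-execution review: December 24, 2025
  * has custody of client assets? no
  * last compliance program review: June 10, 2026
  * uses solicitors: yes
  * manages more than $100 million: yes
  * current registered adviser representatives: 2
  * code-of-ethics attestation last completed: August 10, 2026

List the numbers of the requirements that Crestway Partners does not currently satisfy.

1. condition 'manages more than $100 million' holds; compliance program review 92 days ago vs limit 180 → met
2. best-execution review 260 days ago vs limit 270 → met
3. fidelity bond $160,000 ≥ $150,000 → met
4. designated compliance officers 3 ≥ 2 → met
5. client complaints pending 0 ≤ 2 → met
6. Form ADV amendment 511 days ago vs limit 365 → not met
7. condition 'uses solicitors' holds; code-of-ethics attestation 31 days ago vs limit 60 → met
8. condition 'has custody of client assets' does not hold → requirement n/a → met
9. registered adviser representatives 2 < 6 → not met
Not met: 6, 9

6, 9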